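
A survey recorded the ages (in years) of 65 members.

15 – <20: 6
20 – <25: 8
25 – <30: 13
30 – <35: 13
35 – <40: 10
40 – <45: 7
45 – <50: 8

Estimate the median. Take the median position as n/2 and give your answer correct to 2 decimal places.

Cumulative frequencies: 6, 14, 27, 40, 50, 57, 65
n = 65; position = n/2 = 32.5.
This falls in the class 30 – <35: L = 30, F = 27, f = 13, h = 5.
Median ≈ 30 + ((32.5 − 27) / 13) × 5 = 32.1154

32.12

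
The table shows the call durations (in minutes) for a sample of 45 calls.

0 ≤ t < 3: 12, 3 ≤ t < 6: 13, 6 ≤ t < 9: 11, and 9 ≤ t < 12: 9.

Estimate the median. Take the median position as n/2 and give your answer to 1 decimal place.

Cumulative frequencies: 12, 25, 36, 45
n = 45; position = n/2 = 22.5.
This falls in the class 3 ≤ t < 6: L = 3, F = 12, f = 13, h = 3.
Median ≈ 3 + ((22.5 − 12) / 13) × 3 = 5.4231

5.4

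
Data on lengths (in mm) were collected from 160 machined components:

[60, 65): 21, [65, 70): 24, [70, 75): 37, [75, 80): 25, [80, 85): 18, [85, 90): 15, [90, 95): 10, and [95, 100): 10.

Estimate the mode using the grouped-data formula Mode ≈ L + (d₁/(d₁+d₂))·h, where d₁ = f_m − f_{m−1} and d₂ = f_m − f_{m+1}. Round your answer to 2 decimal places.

Modal class: [70, 75) (highest frequency 37).
d₁ = 37 − 24 = 13, d₂ = 37 − 25 = 12
Mode ≈ 70 + (13/(13+12)) × 5 = 70 + 2.6000 = 72.6000

72.60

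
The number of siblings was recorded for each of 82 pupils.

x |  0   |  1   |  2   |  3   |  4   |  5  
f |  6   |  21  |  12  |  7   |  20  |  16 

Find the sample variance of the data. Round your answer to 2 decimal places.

Values: 0, 1, 2, 3, 4, 5
n = 82, Σfx = 226, mean = 2.7561
Σfx² = 852
Σf(x − x̄)² = Σfx² − (Σfx)²/n = 852 − 226²/82 = 229.1220
Sample variance = 229.1220 / 81 = 2.8287

2.83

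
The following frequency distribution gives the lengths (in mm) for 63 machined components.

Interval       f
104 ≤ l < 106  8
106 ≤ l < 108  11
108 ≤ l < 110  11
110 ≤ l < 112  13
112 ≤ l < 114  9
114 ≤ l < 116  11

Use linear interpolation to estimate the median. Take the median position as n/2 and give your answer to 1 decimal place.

110.2

Cumulative frequencies: 8, 19, 30, 43, 52, 63
n = 63; position = n/2 = 31.5.
This falls in the class 110 ≤ l < 112: L = 110, F = 30, f = 13, h = 2.
Median ≈ 110 + ((31.5 − 30) / 13) × 2 = 110.2308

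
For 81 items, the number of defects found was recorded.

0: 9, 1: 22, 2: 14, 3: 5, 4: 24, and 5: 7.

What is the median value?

Cumulative frequencies: 9, 31, 45, 50, 74, 81
n = 81, so the median is the value in position (n+1)/2 = 41.
Position 41 falls at value 2.

2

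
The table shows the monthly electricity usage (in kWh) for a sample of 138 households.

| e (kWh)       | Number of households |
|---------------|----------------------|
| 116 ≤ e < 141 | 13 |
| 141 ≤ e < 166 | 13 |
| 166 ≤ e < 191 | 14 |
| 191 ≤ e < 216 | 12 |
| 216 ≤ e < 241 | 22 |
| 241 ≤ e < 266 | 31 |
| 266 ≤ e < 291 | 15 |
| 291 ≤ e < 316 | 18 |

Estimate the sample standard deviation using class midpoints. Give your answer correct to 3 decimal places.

54.209

Midpoints: 128.5, 153.5, 178.5, 203.5, 228.5, 253.5, 278.5, 303.5
n = 138, Σfm = 31133, mean = 225.6014
Σfm² = 7426240.5
Σf(m − x̄)² = Σfm² − (Σfm)²/n = 7426240.5 − 31133²/138 = 402590.5797
Sample variance = 402590.5797 / 137 = 2938.6174
Standard deviation = √2938.6174 = 54.2090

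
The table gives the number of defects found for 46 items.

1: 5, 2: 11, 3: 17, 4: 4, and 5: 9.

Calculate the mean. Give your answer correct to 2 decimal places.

Values: 1, 2, 3, 4, 5
Σfx = 5×1 + 11×2 + 17×3 + 4×4 + 9×5 = 139
n = Σf = 46
Mean = 139 / 46 = 3.0217

3.02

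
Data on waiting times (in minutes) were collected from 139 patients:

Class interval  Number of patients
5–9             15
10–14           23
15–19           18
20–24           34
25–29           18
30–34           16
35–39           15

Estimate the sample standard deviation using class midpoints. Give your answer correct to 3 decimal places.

9.135

Midpoints: 7, 12, 17, 22, 27, 32, 37
n = 139, Σfm = 2988, mean = 21.4964
Σfm² = 75746
Σf(m − x̄)² = Σfm² − (Σfm)²/n = 75746 − 2988²/139 = 11514.7482
Sample variance = 11514.7482 / 138 = 83.4402
Standard deviation = √83.4402 = 9.1346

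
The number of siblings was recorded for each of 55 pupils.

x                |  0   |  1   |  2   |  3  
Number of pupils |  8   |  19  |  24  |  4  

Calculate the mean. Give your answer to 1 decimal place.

1.4

Values: 0, 1, 2, 3
Σfx = 8×0 + 19×1 + 24×2 + 4×3 = 79
n = Σf = 55
Mean = 79 / 55 = 1.4364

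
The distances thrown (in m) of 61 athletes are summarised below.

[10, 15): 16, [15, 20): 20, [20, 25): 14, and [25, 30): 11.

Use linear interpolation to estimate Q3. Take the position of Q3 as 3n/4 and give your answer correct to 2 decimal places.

23.48

Cumulative frequencies: 16, 36, 50, 61
n = 61; position = 3n/4 = 45.75.
This falls in the class [20, 25): L = 20, F = 36, f = 14, h = 5.
Upper quartile ≈ 20 + ((45.75 − 36) / 14) × 5 = 23.4821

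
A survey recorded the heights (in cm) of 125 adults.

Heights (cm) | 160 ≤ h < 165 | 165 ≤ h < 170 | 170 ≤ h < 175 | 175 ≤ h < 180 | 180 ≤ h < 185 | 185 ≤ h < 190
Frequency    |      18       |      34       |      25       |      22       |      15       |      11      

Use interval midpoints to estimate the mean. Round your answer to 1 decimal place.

Midpoints: 162.5, 167.5, 172.5, 177.5, 182.5, 187.5
Σfm = 18×162.5 + 34×167.5 + 25×172.5 + 22×177.5 + 15×182.5 + 11×187.5 = 21637.5
n = Σf = 125
Mean = 21637.5 / 125 = 173.1000

173.1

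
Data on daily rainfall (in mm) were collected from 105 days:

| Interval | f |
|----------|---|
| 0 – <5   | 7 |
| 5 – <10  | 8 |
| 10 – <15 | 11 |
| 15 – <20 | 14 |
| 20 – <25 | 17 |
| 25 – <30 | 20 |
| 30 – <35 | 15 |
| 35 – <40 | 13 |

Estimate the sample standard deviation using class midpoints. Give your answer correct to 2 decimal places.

10.27

Midpoints: 2.5, 7.5, 12.5, 17.5, 22.5, 27.5, 32.5, 37.5
n = 105, Σfm = 2367.5, mean = 22.5476
Σfm² = 64356.25
Σf(m − x̄)² = Σfm² − (Σfm)²/n = 64356.25 − 2367.5²/105 = 10974.7619
Sample variance = 10974.7619 / 104 = 105.5266
Standard deviation = √105.5266 = 10.2726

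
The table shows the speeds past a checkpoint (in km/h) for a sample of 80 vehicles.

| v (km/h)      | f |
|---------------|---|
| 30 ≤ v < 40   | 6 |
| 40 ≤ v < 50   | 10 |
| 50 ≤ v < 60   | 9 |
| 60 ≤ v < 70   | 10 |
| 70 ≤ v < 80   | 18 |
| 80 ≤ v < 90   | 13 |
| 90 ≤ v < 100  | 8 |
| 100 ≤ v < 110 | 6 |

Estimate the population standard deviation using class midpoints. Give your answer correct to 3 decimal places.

Midpoints: 35, 45, 55, 65, 75, 85, 95, 105
n = 80, Σfm = 5650, mean = 70.6250
Σfm² = 430600
Σf(m − x̄)² = Σfm² − (Σfm)²/n = 430600 − 5650²/80 = 31568.7500
Population variance = 31568.7500 / 80 = 394.6094
Standard deviation = √394.6094 = 19.8648

19.865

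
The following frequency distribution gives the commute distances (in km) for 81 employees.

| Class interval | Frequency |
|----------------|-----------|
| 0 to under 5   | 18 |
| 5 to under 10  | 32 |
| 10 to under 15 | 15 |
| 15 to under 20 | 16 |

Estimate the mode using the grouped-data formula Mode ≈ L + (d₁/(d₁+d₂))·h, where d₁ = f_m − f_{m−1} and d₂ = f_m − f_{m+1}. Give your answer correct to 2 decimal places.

7.26

Modal class: 5 to under 10 (highest frequency 32).
d₁ = 32 − 18 = 14, d₂ = 32 − 15 = 17
Mode ≈ 5 + (14/(14+17)) × 5 = 5 + 2.2581 = 7.2581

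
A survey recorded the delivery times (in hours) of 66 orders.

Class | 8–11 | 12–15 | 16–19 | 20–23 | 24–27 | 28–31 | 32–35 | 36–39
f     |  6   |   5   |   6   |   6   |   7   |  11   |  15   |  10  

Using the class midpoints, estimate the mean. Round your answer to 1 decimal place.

Midpoints: 9.5, 13.5, 17.5, 21.5, 25.5, 29.5, 33.5, 37.5
Σfm = 6×9.5 + 5×13.5 + 6×17.5 + 6×21.5 + 7×25.5 + 11×29.5 + 15×33.5 + 10×37.5 = 1739
n = Σf = 66
Mean = 1739 / 66 = 26.3485

26.3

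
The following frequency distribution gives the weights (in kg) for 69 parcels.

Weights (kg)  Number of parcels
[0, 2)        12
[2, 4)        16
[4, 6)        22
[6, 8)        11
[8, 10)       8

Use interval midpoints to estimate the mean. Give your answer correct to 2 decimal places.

Midpoints: 1, 3, 5, 7, 9
Σfm = 12×1 + 16×3 + 22×5 + 11×7 + 8×9 = 319
n = Σf = 69
Mean = 319 / 69 = 4.6232

4.62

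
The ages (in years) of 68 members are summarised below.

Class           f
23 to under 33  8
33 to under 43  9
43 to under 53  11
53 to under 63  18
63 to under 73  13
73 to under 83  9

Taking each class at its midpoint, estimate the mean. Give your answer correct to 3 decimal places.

54.765

Midpoints: 28, 38, 48, 58, 68, 78
Σfm = 8×28 + 9×38 + 11×48 + 18×58 + 13×68 + 9×78 = 3724
n = Σf = 68
Mean = 3724 / 68 = 54.7647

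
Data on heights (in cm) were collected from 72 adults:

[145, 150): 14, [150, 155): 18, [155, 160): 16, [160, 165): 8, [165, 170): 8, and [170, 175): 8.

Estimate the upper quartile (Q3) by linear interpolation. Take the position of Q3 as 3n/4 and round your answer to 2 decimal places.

163.75

Cumulative frequencies: 14, 32, 48, 56, 64, 72
n = 72; position = 3n/4 = 54.
This falls in the class [160, 165): L = 160, F = 48, f = 8, h = 5.
Upper quartile ≈ 160 + ((54 − 48) / 8) × 5 = 163.7500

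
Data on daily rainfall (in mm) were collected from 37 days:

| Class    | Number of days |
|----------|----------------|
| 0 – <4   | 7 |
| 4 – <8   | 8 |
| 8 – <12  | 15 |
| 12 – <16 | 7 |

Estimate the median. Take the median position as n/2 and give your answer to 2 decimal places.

8.93

Cumulative frequencies: 7, 15, 30, 37
n = 37; position = n/2 = 18.5.
This falls in the class 8 – <12: L = 8, F = 15, f = 15, h = 4.
Median ≈ 8 + ((18.5 − 15) / 15) × 4 = 8.9333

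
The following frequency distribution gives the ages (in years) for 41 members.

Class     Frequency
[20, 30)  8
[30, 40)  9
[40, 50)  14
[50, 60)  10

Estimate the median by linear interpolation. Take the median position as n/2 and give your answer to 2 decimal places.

42.50

Cumulative frequencies: 8, 17, 31, 41
n = 41; position = n/2 = 20.5.
This falls in the class [40, 50): L = 40, F = 17, f = 14, h = 10.
Median ≈ 40 + ((20.5 − 17) / 14) × 10 = 42.5000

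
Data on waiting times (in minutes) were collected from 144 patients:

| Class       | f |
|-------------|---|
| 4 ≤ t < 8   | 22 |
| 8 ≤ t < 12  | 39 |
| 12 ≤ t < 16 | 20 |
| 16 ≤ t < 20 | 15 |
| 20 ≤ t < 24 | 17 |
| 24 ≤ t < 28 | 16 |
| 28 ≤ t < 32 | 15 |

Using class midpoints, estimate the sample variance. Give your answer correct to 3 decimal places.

62.207

Midpoints: 6, 10, 14, 18, 22, 26, 30
n = 144, Σfm = 2312, mean = 16.0556
Σfm² = 46016
Σf(m − x̄)² = Σfm² − (Σfm)²/n = 46016 − 2312²/144 = 8895.5556
Sample variance = 8895.5556 / 143 = 62.2067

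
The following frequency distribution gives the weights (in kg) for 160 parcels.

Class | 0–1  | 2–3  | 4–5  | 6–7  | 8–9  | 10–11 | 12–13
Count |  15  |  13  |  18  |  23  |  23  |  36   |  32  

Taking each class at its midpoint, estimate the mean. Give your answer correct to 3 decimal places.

7.775

Midpoints: 0.5, 2.5, 4.5, 6.5, 8.5, 10.5, 12.5
Σfm = 15×0.5 + 13×2.5 + 18×4.5 + 23×6.5 + 23×8.5 + 36×10.5 + 32×12.5 = 1244
n = Σf = 160
Mean = 1244 / 160 = 7.7750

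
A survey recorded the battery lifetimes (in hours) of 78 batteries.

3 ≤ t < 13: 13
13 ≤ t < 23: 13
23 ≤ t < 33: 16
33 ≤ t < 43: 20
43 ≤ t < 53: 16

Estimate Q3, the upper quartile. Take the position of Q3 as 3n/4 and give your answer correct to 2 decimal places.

Cumulative frequencies: 13, 26, 42, 62, 78
n = 78; position = 3n/4 = 58.5.
This falls in the class 33 ≤ t < 43: L = 33, F = 42, f = 20, h = 10.
Upper quartile ≈ 33 + ((58.5 − 42) / 20) × 10 = 41.2500

41.25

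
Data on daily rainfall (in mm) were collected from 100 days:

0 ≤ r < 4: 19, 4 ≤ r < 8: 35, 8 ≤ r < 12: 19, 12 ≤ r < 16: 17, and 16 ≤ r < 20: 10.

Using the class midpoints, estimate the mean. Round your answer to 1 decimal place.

8.6

Midpoints: 2, 6, 10, 14, 18
Σfm = 19×2 + 35×6 + 19×10 + 17×14 + 10×18 = 856
n = Σf = 100
Mean = 856 / 100 = 8.5600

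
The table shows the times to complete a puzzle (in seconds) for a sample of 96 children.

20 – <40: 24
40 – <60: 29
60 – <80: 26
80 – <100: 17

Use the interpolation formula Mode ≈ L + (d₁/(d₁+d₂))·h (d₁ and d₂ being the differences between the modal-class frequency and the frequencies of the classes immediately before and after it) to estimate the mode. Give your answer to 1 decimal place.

52.5

Modal class: 40 – <60 (highest frequency 29).
d₁ = 29 − 24 = 5, d₂ = 29 − 26 = 3
Mode ≈ 40 + (5/(5+3)) × 20 = 40 + 12.5000 = 52.5000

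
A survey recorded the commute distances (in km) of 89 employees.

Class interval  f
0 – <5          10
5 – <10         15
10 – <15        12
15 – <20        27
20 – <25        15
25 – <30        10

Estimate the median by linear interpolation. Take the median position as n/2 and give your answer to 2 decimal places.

16.39

Cumulative frequencies: 10, 25, 37, 64, 79, 89
n = 89; position = n/2 = 44.5.
This falls in the class 15 – <20: L = 15, F = 37, f = 27, h = 5.
Median ≈ 15 + ((44.5 − 37) / 27) × 5 = 16.3889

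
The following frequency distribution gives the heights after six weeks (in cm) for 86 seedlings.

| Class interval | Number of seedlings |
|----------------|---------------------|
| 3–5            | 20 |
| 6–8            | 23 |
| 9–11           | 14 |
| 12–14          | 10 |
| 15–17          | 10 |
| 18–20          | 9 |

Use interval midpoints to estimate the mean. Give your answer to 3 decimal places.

9.791

Midpoints: 4, 7, 10, 13, 16, 19
Σfm = 20×4 + 23×7 + 14×10 + 10×13 + 10×16 + 9×19 = 842
n = Σf = 86
Mean = 842 / 86 = 9.7907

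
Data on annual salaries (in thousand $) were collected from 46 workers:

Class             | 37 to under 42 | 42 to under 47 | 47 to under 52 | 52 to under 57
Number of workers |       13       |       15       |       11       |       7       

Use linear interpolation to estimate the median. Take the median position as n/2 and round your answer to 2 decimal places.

45.33

Cumulative frequencies: 13, 28, 39, 46
n = 46; position = n/2 = 23.
This falls in the class 42 to under 47: L = 42, F = 13, f = 15, h = 5.
Median ≈ 42 + ((23 − 13) / 15) × 5 = 45.3333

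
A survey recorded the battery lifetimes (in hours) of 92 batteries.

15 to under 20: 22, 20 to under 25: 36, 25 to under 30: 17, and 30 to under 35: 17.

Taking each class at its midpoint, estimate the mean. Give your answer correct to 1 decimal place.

24.1

Midpoints: 17.5, 22.5, 27.5, 32.5
Σfm = 22×17.5 + 36×22.5 + 17×27.5 + 17×32.5 = 2215
n = Σf = 92
Mean = 2215 / 92 = 24.0761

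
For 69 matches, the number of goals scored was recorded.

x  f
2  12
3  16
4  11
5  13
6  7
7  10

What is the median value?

Cumulative frequencies: 12, 28, 39, 52, 59, 69
n = 69, so the median is the value in position (n+1)/2 = 35.
Position 35 falls at value 4.

4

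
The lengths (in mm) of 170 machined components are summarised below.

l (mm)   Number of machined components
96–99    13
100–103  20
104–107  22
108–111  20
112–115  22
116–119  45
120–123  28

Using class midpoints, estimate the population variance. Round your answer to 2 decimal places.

Midpoints: 97.5, 101.5, 105.5, 109.5, 113.5, 117.5, 121.5
n = 170, Σfm = 18995, mean = 111.7353
Σfm² = 2132330.5
Σf(m − x̄)² = Σfm² − (Σfm)²/n = 2132330.5 − 18995²/170 = 9918.5882
Population variance = 9918.5882 / 170 = 58.3446

58.34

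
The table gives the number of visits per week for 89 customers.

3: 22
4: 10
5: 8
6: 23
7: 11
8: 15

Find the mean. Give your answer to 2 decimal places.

Values: 3, 4, 5, 6, 7, 8
Σfx = 22×3 + 10×4 + 8×5 + 23×6 + 11×7 + 15×8 = 481
n = Σf = 89
Mean = 481 / 89 = 5.4045

5.40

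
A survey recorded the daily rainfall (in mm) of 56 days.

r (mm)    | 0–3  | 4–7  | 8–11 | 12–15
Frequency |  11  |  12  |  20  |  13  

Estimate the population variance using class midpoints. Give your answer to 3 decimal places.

Midpoints: 1.5, 5.5, 9.5, 13.5
n = 56, Σfm = 448, mean = 8.0000
Σfm² = 4562
Σf(m − x̄)² = Σfm² − (Σfm)²/n = 4562 − 448²/56 = 978.0000
Population variance = 978.0000 / 56 = 17.4643

17.464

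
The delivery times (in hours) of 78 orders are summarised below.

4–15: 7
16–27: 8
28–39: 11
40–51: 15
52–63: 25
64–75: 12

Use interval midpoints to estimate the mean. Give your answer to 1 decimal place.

45.7

Midpoints: 9.5, 21.5, 33.5, 45.5, 57.5, 69.5
Σfm = 7×9.5 + 8×21.5 + 11×33.5 + 15×45.5 + 25×57.5 + 12×69.5 = 3561
n = Σf = 78
Mean = 3561 / 78 = 45.6538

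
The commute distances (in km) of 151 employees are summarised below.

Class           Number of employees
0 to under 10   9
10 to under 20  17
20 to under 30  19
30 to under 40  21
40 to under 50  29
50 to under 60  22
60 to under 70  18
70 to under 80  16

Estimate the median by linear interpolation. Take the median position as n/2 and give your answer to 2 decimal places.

Cumulative frequencies: 9, 26, 45, 66, 95, 117, 135, 151
n = 151; position = n/2 = 75.5.
This falls in the class 40 to under 50: L = 40, F = 66, f = 29, h = 10.
Median ≈ 40 + ((75.5 − 66) / 29) × 10 = 43.2759

43.28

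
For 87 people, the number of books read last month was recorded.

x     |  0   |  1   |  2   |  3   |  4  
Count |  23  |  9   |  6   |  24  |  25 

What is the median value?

Cumulative frequencies: 23, 32, 38, 62, 87
n = 87, so the median is the value in position (n+1)/2 = 44.
Position 44 falls at value 3.

3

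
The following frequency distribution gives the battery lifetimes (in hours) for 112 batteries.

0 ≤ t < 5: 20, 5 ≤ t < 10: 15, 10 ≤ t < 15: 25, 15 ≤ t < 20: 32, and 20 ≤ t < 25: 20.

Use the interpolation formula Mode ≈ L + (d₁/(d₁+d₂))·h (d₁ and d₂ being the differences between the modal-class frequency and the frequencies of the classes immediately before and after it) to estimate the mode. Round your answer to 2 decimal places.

Modal class: 15 ≤ t < 20 (highest frequency 32).
d₁ = 32 − 25 = 7, d₂ = 32 − 20 = 12
Mode ≈ 15 + (7/(7+12)) × 5 = 15 + 1.8421 = 16.8421

16.84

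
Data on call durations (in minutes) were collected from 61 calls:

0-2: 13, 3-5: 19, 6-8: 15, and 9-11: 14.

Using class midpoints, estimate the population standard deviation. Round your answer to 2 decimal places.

Midpoints: 1, 4, 7, 10
n = 61, Σfm = 334, mean = 5.4754
Σfm² = 2452
Σf(m − x̄)² = Σfm² − (Σfm)²/n = 2452 − 334²/61 = 623.2131
Population variance = 623.2131 / 61 = 10.2166
Standard deviation = √10.2166 = 3.1963

3.20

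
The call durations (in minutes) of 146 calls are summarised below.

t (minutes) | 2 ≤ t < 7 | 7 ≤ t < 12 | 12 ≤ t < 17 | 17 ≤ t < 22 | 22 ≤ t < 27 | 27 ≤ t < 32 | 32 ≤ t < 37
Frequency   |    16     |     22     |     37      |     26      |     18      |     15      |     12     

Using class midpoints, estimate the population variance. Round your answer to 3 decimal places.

Midpoints: 4.5, 9.5, 14.5, 19.5, 24.5, 29.5, 34.5
n = 146, Σfm = 2622, mean = 17.9589
Σfm² = 58116.5
Σf(m − x̄)² = Σfm² − (Σfm)²/n = 58116.5 − 2622²/146 = 11028.2534
Population variance = 11028.2534 / 146 = 75.5360

75.536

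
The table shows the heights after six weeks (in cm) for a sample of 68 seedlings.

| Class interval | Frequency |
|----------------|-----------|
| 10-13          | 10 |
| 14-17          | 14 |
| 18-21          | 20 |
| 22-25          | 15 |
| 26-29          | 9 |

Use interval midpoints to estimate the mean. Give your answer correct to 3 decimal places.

19.441

Midpoints: 11.5, 15.5, 19.5, 23.5, 27.5
Σfm = 10×11.5 + 14×15.5 + 20×19.5 + 15×23.5 + 9×27.5 = 1322
n = Σf = 68
Mean = 1322 / 68 = 19.4412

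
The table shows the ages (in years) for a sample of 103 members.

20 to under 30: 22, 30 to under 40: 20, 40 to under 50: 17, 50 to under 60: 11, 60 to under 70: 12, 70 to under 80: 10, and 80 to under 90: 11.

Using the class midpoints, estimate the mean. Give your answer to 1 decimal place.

49.4

Midpoints: 25, 35, 45, 55, 65, 75, 85
Σfm = 22×25 + 20×35 + 17×45 + 11×55 + 12×65 + 10×75 + 11×85 = 5085
n = Σf = 103
Mean = 5085 / 103 = 49.3689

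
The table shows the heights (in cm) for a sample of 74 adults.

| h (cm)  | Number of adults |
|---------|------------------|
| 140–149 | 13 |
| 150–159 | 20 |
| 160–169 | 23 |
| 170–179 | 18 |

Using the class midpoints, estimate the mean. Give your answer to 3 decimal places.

160.716

Midpoints: 144.5, 154.5, 164.5, 174.5
Σfm = 13×144.5 + 20×154.5 + 23×164.5 + 18×174.5 = 11893
n = Σf = 74
Mean = 11893 / 74 = 160.7162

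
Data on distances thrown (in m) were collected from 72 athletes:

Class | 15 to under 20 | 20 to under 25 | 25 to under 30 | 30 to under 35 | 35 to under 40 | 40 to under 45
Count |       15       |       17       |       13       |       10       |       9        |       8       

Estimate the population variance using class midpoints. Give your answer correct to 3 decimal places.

Midpoints: 17.5, 22.5, 27.5, 32.5, 37.5, 42.5
n = 72, Σfm = 2005, mean = 27.8472
Σfm² = 60700
Σf(m − x̄)² = Σfm² − (Σfm)²/n = 60700 − 2005²/72 = 4866.3194
Population variance = 4866.3194 / 72 = 67.5878

67.588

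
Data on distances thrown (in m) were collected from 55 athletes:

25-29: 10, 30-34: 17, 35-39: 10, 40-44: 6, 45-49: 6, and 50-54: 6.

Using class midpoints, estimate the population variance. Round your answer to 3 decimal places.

64.083

Midpoints: 27, 32, 37, 42, 47, 52
n = 55, Σfm = 2030, mean = 36.9091
Σfm² = 78450
Σf(m − x̄)² = Σfm² − (Σfm)²/n = 78450 − 2030²/55 = 3524.5455
Population variance = 3524.5455 / 55 = 64.0826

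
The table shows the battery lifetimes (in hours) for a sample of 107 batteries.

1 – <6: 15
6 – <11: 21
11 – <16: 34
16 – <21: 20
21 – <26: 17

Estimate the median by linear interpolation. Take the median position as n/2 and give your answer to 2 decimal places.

Cumulative frequencies: 15, 36, 70, 90, 107
n = 107; position = n/2 = 53.5.
This falls in the class 11 – <16: L = 11, F = 36, f = 34, h = 5.
Median ≈ 11 + ((53.5 − 36) / 34) × 5 = 13.5735

13.57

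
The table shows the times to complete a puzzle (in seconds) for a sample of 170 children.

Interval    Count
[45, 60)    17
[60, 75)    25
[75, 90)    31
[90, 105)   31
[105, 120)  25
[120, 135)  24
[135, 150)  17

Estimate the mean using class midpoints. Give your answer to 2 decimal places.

Midpoints: 52.5, 67.5, 82.5, 97.5, 112.5, 127.5, 142.5
Σfm = 17×52.5 + 25×67.5 + 31×82.5 + 31×97.5 + 25×112.5 + 24×127.5 + 17×142.5 = 16455
n = Σf = 170
Mean = 16455 / 170 = 96.7941

96.79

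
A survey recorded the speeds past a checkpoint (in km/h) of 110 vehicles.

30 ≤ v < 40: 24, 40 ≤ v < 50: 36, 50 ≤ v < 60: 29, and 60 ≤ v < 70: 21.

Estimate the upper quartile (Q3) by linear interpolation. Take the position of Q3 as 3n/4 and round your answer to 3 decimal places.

57.759

Cumulative frequencies: 24, 60, 89, 110
n = 110; position = 3n/4 = 82.5.
This falls in the class 50 ≤ v < 60: L = 50, F = 60, f = 29, h = 10.
Upper quartile ≈ 50 + ((82.5 − 60) / 29) × 10 = 57.7586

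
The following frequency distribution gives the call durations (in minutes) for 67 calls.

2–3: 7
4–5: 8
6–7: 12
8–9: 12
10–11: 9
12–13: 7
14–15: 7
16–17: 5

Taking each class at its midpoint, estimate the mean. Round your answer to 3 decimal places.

Midpoints: 2.5, 4.5, 6.5, 8.5, 10.5, 12.5, 14.5, 16.5
Σfm = 7×2.5 + 8×4.5 + 12×6.5 + 12×8.5 + 9×10.5 + 7×12.5 + 7×14.5 + 5×16.5 = 599.5
n = Σf = 67
Mean = 599.5 / 67 = 8.9478

8.948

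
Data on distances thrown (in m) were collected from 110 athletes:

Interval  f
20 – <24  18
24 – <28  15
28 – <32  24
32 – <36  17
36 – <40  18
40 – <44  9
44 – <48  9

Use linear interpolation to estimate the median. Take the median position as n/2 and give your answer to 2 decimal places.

31.67

Cumulative frequencies: 18, 33, 57, 74, 92, 101, 110
n = 110; position = n/2 = 55.
This falls in the class 28 – <32: L = 28, F = 33, f = 24, h = 4.
Median ≈ 28 + ((55 − 33) / 24) × 4 = 31.6667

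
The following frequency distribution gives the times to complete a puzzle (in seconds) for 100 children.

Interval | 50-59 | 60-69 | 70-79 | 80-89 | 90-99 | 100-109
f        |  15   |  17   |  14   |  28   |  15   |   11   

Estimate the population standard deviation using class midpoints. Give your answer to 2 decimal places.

Midpoints: 54.5, 64.5, 74.5, 84.5, 94.5, 104.5
n = 100, Σfm = 7890, mean = 78.9000
Σfm² = 646985
Σf(m − x̄)² = Σfm² − (Σfm)²/n = 646985 − 7890²/100 = 24464.0000
Population variance = 24464.0000 / 100 = 244.6400
Standard deviation = √244.6400 = 15.6410

15.64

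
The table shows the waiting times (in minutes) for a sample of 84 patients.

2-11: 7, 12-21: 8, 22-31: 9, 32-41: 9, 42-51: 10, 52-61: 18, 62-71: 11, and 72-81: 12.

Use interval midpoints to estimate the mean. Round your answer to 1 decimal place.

46.1

Midpoints: 6.5, 16.5, 26.5, 36.5, 46.5, 56.5, 66.5, 76.5
Σfm = 7×6.5 + 8×16.5 + 9×26.5 + 9×36.5 + 10×46.5 + 18×56.5 + 11×66.5 + 12×76.5 = 3876
n = Σf = 84
Mean = 3876 / 84 = 46.1429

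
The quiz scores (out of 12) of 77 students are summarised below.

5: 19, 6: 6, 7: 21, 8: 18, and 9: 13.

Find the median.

7

Cumulative frequencies: 19, 25, 46, 64, 77
n = 77, so the median is the value in position (n+1)/2 = 39.
Position 39 falls at value 7.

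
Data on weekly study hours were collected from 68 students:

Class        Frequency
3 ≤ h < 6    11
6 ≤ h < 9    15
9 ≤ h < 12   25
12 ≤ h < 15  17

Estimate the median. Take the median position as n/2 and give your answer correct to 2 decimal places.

Cumulative frequencies: 11, 26, 51, 68
n = 68; position = n/2 = 34.
This falls in the class 9 ≤ h < 12: L = 9, F = 26, f = 25, h = 3.
Median ≈ 9 + ((34 − 26) / 25) × 3 = 9.9600

9.96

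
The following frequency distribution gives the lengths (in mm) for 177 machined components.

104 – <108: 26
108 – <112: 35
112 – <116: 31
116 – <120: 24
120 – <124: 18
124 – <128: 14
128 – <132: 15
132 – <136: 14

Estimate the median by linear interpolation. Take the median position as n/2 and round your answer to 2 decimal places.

115.55

Cumulative frequencies: 26, 61, 92, 116, 134, 148, 163, 177
n = 177; position = n/2 = 88.5.
This falls in the class 112 – <116: L = 112, F = 61, f = 31, h = 4.
Median ≈ 112 + ((88.5 − 61) / 31) × 4 = 115.5484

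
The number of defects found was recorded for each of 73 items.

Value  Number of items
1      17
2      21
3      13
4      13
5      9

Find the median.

2

Cumulative frequencies: 17, 38, 51, 64, 73
n = 73, so the median is the value in position (n+1)/2 = 37.
Position 37 falls at value 2.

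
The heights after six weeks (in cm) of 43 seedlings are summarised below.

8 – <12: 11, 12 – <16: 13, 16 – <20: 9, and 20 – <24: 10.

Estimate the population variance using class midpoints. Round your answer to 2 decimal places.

Midpoints: 10, 14, 18, 22
n = 43, Σfm = 674, mean = 15.6744
Σfm² = 11404
Σf(m − x̄)² = Σfm² − (Σfm)²/n = 11404 − 674²/43 = 839.4419
Population variance = 839.4419 / 43 = 19.5219

19.52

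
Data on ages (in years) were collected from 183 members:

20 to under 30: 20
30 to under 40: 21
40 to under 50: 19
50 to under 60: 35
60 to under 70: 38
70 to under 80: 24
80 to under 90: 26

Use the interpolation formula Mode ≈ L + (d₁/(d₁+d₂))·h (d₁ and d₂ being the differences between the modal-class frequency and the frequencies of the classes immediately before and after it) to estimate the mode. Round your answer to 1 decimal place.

Modal class: 60 to under 70 (highest frequency 38).
d₁ = 38 − 35 = 3, d₂ = 38 − 24 = 14
Mode ≈ 60 + (3/(3+14)) × 10 = 60 + 1.7647 = 61.7647

61.8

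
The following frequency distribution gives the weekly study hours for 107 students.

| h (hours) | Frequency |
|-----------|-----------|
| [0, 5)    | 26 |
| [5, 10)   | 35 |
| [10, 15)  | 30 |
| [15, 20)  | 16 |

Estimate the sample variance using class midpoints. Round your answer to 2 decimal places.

25.45

Midpoints: 2.5, 7.5, 12.5, 17.5
n = 107, Σfm = 982.5, mean = 9.1822
Σfm² = 11718.75
Σf(m − x̄)² = Σfm² − (Σfm)²/n = 11718.75 − 982.5²/107 = 2697.1963
Sample variance = 2697.1963 / 106 = 25.4452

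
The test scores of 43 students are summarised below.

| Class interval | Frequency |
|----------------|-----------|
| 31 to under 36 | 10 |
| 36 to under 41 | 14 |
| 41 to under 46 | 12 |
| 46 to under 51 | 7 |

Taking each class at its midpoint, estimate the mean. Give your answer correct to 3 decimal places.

40.360

Midpoints: 33.5, 38.5, 43.5, 48.5
Σfm = 10×33.5 + 14×38.5 + 12×43.5 + 7×48.5 = 1735.5
n = Σf = 43
Mean = 1735.5 / 43 = 40.3605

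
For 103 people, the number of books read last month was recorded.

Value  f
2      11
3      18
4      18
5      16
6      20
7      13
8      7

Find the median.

Cumulative frequencies: 11, 29, 47, 63, 83, 96, 103
n = 103, so the median is the value in position (n+1)/2 = 52.
Position 52 falls at value 5.

5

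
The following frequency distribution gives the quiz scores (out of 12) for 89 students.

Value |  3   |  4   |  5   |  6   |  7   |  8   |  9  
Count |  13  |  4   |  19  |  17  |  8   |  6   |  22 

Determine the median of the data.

Cumulative frequencies: 13, 17, 36, 53, 61, 67, 89
n = 89, so the median is the value in position (n+1)/2 = 45.
Position 45 falls at value 6.

6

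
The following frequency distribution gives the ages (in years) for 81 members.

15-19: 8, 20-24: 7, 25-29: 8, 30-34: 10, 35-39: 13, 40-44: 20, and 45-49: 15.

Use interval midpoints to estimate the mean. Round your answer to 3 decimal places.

35.210

Midpoints: 17, 22, 27, 32, 37, 42, 47
Σfm = 8×17 + 7×22 + 8×27 + 10×32 + 13×37 + 20×42 + 15×47 = 2852
n = Σf = 81
Mean = 2852 / 81 = 35.2099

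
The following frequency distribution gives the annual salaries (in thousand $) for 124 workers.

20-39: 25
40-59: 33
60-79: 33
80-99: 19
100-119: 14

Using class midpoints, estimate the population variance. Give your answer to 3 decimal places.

Midpoints: 29.5, 49.5, 69.5, 89.5, 109.5
n = 124, Σfm = 7898, mean = 63.6935
Σfm² = 582071
Σf(m − x̄)² = Σfm² − (Σfm)²/n = 582071 − 7898²/124 = 79019.3548
Population variance = 79019.3548 / 124 = 637.2529

637.253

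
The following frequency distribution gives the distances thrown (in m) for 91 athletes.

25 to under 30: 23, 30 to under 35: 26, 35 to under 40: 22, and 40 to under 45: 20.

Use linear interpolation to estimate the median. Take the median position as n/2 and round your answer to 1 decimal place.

34.3

Cumulative frequencies: 23, 49, 71, 91
n = 91; position = n/2 = 45.5.
This falls in the class 30 to under 35: L = 30, F = 23, f = 26, h = 5.
Median ≈ 30 + ((45.5 − 23) / 26) × 5 = 34.3269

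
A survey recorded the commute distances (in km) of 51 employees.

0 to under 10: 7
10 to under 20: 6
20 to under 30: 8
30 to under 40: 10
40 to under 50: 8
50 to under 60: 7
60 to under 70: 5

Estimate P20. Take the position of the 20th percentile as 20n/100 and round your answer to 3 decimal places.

15.333

Cumulative frequencies: 7, 13, 21, 31, 39, 46, 51
n = 51; position = 20n/100 = 10.2.
This falls in the class 10 to under 20: L = 10, F = 7, f = 6, h = 10.
20th percentile ≈ 10 + ((10.2 − 7) / 6) × 10 = 15.3333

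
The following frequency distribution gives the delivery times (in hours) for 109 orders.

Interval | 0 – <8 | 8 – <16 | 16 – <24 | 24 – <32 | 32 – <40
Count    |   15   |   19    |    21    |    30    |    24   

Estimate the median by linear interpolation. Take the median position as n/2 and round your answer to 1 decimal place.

Cumulative frequencies: 15, 34, 55, 85, 109
n = 109; position = n/2 = 54.5.
This falls in the class 16 – <24: L = 16, F = 34, f = 21, h = 8.
Median ≈ 16 + ((54.5 − 34) / 21) × 8 = 23.8095

23.8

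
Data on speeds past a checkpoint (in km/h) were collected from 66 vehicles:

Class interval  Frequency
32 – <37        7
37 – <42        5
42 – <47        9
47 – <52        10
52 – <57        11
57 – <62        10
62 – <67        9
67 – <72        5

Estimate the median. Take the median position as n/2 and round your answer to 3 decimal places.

Cumulative frequencies: 7, 12, 21, 31, 42, 52, 61, 66
n = 66; position = n/2 = 33.
This falls in the class 52 – <57: L = 52, F = 31, f = 11, h = 5.
Median ≈ 52 + ((33 − 31) / 11) × 5 = 52.9091

52.909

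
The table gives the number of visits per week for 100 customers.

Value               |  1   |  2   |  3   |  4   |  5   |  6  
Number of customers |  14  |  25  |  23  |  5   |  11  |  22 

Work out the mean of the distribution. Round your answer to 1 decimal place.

Values: 1, 2, 3, 4, 5, 6
Σfx = 14×1 + 25×2 + 23×3 + 5×4 + 11×5 + 22×6 = 340
n = Σf = 100
Mean = 340 / 100 = 3.4000

3.4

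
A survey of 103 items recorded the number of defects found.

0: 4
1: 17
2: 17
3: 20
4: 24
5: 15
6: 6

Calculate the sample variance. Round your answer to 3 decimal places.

2.532

Values: 0, 1, 2, 3, 4, 5, 6
n = 103, Σfx = 318, mean = 3.0874
Σfx² = 1240
Σf(x − x̄)² = Σfx² − (Σfx)²/n = 1240 − 318²/103 = 258.2136
Sample variance = 258.2136 / 102 = 2.5315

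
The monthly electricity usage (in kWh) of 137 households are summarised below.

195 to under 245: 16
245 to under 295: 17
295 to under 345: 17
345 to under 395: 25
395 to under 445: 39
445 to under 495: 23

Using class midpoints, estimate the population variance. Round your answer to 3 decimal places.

Midpoints: 220, 270, 320, 370, 420, 470
n = 137, Σfm = 49990, mean = 364.8905
Σfm² = 19137300
Σf(m − x̄)² = Σfm² − (Σfm)²/n = 19137300 − 49990²/137 = 896423.3577
Population variance = 896423.3577 / 137 = 6543.2362

6543.236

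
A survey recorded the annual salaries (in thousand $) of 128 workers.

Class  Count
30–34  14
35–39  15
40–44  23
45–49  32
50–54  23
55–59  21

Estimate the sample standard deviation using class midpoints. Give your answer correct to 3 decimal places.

Midpoints: 32, 37, 42, 47, 52, 57
n = 128, Σfm = 5866, mean = 45.8281
Σfm² = 276552
Σf(m − x̄)² = Σfm² − (Σfm)²/n = 276552 − 5866²/128 = 7724.2188
Sample variance = 7724.2188 / 127 = 60.8206
Standard deviation = √60.8206 = 7.7988

7.799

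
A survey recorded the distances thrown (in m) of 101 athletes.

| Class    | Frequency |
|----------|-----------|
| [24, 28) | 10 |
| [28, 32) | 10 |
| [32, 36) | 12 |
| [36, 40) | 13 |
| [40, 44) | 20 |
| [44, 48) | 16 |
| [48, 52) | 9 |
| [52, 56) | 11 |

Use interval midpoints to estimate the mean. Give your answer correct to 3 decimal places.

40.416

Midpoints: 26, 30, 34, 38, 42, 46, 50, 54
Σfm = 10×26 + 10×30 + 12×34 + 13×38 + 20×42 + 16×46 + 9×50 + 11×54 = 4082
n = Σf = 101
Mean = 4082 / 101 = 40.4158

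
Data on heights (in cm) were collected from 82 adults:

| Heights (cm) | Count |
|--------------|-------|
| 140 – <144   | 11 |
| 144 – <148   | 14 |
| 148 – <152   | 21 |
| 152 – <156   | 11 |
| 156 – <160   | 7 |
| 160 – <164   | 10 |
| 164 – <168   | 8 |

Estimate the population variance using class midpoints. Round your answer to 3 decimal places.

Midpoints: 142, 146, 150, 154, 158, 162, 166
n = 82, Σfm = 12504, mean = 152.4878
Σfm² = 1911240
Σf(m − x̄)² = Σfm² − (Σfm)²/n = 1911240 − 12504²/82 = 4532.4878
Population variance = 4532.4878 / 82 = 55.2742

55.274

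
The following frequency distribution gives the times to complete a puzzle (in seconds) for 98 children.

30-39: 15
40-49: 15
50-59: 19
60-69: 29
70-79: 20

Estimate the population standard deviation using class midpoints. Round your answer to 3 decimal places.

Midpoints: 34.5, 44.5, 54.5, 64.5, 74.5
n = 98, Σfm = 5581, mean = 56.9490
Σfm² = 335644.5
Σf(m − x̄)² = Σfm² − (Σfm)²/n = 335644.5 − 5581²/98 = 17812.2449
Population variance = 17812.2449 / 98 = 181.7576
Standard deviation = √181.7576 = 13.4818

13.482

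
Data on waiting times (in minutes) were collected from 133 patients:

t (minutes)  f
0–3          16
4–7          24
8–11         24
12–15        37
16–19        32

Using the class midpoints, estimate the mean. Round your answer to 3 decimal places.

10.853

Midpoints: 1.5, 5.5, 9.5, 13.5, 17.5
Σfm = 16×1.5 + 24×5.5 + 24×9.5 + 37×13.5 + 32×17.5 = 1443.5
n = Σf = 133
Mean = 1443.5 / 133 = 10.8534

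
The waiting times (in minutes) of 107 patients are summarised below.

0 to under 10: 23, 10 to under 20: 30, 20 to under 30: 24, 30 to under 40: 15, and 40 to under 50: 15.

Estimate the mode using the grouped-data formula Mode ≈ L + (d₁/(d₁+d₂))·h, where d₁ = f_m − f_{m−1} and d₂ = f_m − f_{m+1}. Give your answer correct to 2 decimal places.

15.38

Modal class: 10 to under 20 (highest frequency 30).
d₁ = 30 − 23 = 7, d₂ = 30 − 24 = 6
Mode ≈ 10 + (7/(7+6)) × 10 = 10 + 5.3846 = 15.3846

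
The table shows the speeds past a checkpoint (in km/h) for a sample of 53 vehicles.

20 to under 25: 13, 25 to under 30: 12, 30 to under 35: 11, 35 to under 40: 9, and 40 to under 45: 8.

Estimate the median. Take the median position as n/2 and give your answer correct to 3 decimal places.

Cumulative frequencies: 13, 25, 36, 45, 53
n = 53; position = n/2 = 26.5.
This falls in the class 30 to under 35: L = 30, F = 25, f = 11, h = 5.
Median ≈ 30 + ((26.5 − 25) / 11) × 5 = 30.6818

30.682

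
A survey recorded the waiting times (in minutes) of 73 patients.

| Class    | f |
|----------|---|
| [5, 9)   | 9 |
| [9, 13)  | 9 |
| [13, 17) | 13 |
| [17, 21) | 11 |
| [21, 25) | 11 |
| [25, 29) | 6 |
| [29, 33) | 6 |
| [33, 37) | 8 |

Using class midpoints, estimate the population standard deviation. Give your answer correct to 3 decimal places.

8.682

Midpoints: 7, 11, 15, 19, 23, 27, 31, 35
n = 73, Σfm = 1447, mean = 19.8219
Σfm² = 34185
Σf(m − x̄)² = Σfm² − (Σfm)²/n = 34185 − 1447²/73 = 5502.6849
Population variance = 5502.6849 / 73 = 75.3792
Standard deviation = √75.3792 = 8.6821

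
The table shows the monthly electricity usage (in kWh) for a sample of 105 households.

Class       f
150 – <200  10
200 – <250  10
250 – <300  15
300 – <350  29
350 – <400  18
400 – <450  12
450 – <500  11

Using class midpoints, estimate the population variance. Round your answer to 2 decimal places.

7358.28

Midpoints: 175, 225, 275, 325, 375, 425, 475
n = 105, Σfm = 34625, mean = 329.7619
Σfm² = 12190625
Σf(m − x̄)² = Σfm² − (Σfm)²/n = 12190625 − 34625²/105 = 772619.0476
Population variance = 772619.0476 / 105 = 7358.2766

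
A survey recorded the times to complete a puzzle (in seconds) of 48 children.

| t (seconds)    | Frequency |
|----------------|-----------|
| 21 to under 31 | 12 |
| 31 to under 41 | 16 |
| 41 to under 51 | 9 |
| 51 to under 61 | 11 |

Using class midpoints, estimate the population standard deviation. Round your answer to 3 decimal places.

10.943

Midpoints: 26, 36, 46, 56
n = 48, Σfm = 1918, mean = 39.9583
Σfm² = 82388
Σf(m − x̄)² = Σfm² − (Σfm)²/n = 82388 − 1918²/48 = 5747.9167
Population variance = 5747.9167 / 48 = 119.7483
Standard deviation = √119.7483 = 10.9430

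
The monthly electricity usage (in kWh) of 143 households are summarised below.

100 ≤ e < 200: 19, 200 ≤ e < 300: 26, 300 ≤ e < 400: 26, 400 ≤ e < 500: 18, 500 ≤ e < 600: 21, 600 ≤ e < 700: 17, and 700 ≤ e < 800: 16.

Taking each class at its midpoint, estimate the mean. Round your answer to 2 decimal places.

Midpoints: 150, 250, 350, 450, 550, 650, 750
Σfm = 19×150 + 26×250 + 26×350 + 18×450 + 21×550 + 17×650 + 16×750 = 61150
n = Σf = 143
Mean = 61150 / 143 = 427.6224

427.62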